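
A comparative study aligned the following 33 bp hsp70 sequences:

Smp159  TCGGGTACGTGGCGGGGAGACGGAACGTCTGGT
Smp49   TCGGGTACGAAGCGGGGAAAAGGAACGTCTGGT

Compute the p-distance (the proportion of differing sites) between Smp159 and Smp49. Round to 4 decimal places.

0.1212

Mismatches occur at site 10 (T/A), site 11 (G/A), site 19 (G/A), site 21 (C/A).
There are 4 differences over 33 sites, so p = 4/33 = 0.1212.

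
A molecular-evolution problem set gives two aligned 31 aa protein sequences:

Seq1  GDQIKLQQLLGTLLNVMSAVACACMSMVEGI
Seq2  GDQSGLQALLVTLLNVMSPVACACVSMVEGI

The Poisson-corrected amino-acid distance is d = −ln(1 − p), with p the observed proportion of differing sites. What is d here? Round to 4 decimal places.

0.2151

Mismatches occur at site 4 (I→S), site 5 (K→G), site 8 (Q→A), site 11 (G→V), site 19 (A→P), site 25 (M→V).
p = 6/31 = 0.193548.
d = −ln(1 − 0.193548) = −ln(0.806452) = 0.2151.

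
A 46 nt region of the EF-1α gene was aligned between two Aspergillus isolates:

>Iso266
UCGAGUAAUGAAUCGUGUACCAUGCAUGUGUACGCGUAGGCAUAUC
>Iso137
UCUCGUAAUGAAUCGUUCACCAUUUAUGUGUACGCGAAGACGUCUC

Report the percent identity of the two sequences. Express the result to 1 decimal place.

78.3%

Mismatches occur at site 3 (G↔U), site 4 (A↔C), site 17 (G↔U), site 18 (U↔C), site 24 (G↔U), site 25 (C↔U), site 37 (U↔A), site 40 (G↔A), site 42 (A↔G), site 44 (A↔C).
36 of the 46 sites match, so the percent identity is 36/46 × 100 = 78.3%.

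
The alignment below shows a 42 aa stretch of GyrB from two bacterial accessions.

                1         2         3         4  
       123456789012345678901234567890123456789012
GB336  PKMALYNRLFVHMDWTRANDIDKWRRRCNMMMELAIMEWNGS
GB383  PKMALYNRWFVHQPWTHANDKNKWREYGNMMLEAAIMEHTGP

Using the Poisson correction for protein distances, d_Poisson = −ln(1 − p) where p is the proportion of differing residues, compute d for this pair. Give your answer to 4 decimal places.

0.4055

The sequences differ at positions 9 (L/W), 13 (M/Q), 14 (D/P), 17 (R/H), 21 (I/K), 22 (D/N), 26 (R/E), 27 (R/Y), 28 (C/G), 32 (M/L), 34 (L/A), 39 (W/H), 40 (N/T), 42 (S/P).
p = 14/42 = 0.333333.
d = −ln(1 − 0.333333) = −ln(0.666667) = 0.4055.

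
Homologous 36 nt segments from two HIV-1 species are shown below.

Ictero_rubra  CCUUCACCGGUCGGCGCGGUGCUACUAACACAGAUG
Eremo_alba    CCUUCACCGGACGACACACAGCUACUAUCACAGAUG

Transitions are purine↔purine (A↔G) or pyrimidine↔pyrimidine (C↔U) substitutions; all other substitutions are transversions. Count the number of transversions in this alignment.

4

Differing sites — 11:U/A (Tv); 14:G/A (Ti); 16:G/A (Ti); 18:G/A (Ti); 19:G/C (Tv); 20:U/A (Tv); 28:A/U (Tv).
Of the 7 differences, 3 transitions and 4 transversions, so the answer is 4.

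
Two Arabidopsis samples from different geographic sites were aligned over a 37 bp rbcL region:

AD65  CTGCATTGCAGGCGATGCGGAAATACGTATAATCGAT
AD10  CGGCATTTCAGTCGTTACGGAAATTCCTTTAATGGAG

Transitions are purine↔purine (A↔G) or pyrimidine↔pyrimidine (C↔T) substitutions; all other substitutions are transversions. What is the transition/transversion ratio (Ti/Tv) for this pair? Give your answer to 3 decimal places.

The sequences differ at positions 2 (T/G, transversion), 8 (G/T, transversion), 12 (G/T, transversion), 15 (A/T, transversion), 17 (G/A, transition), 25 (A/T, transversion), 27 (G/C, transversion), 29 (A/T, transversion), 34 (C/G, transversion), 37 (T/G, transversion).
Of the 10 differences, 1 transition and 9 transversions, so Ti/Tv = 1/9 = 0.111.

0.111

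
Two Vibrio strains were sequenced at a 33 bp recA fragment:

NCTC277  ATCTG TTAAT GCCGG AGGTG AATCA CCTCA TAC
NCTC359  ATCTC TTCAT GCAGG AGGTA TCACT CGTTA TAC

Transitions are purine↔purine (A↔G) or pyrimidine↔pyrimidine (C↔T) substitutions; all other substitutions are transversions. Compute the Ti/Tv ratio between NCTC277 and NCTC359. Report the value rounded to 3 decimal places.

The sequences differ at positions 5 (G/C, transversion), 8 (A/C, transversion), 13 (C/A, transversion), 20 (G/A, transition), 21 (A/T, transversion), 22 (A/C, transversion), 23 (T/A, transversion), 25 (A/T, transversion), 27 (C/G, transversion), 29 (C/T, transition).
Of the 10 differences, 2 transitions and 8 transversions, so Ti/Tv = 2/8 = 0.250.

0.250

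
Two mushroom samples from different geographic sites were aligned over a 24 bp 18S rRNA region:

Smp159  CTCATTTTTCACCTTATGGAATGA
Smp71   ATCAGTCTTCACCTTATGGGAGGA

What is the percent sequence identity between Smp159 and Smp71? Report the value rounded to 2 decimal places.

79.17%

The sequences differ at positions 1 (C/A), 5 (T/G), 7 (T/C), 20 (A/G), 22 (T/G).
19 of the 24 sites match, so the percent identity is 19/24 × 100 = 79.17%.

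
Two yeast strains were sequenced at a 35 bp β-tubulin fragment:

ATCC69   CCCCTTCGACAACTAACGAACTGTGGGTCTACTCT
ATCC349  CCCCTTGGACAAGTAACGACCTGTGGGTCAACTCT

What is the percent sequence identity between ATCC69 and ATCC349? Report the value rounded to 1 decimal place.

88.6%

Differing sites — 7:C/G; 13:C/G; 20:A/C; 30:T/A.
31 of the 35 sites match, so the percent identity is 31/35 × 100 = 88.6%.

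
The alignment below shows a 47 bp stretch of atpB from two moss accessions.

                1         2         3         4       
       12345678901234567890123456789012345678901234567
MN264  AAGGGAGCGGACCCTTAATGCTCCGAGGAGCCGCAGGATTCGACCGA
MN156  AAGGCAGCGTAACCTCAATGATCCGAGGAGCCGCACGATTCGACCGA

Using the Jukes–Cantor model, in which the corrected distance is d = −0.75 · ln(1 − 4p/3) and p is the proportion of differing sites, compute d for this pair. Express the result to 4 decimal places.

0.1399

Differing sites — 5:G/C; 10:G/T; 12:C/A; 16:T/C; 21:C/A; 36:G/C.
p = 6/47 = 0.127660.
d = −0.75 · ln(1 − (4/3)·0.127660) = −0.75 · ln(0.829787) = −0.75 · (-0.186586) = 0.1399.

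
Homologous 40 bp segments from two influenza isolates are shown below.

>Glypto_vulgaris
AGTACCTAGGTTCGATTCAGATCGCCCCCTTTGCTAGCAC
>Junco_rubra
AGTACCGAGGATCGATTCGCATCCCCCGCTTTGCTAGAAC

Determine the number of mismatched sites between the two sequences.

Mismatches occur at site 7 (T/G), site 11 (T/A), site 19 (A/G), site 20 (G/C), site 24 (G/C), site 28 (C/G), site 38 (C/A).
That gives 7 mismatches out of 40 aligned sites, so the Hamming distance is 7.

7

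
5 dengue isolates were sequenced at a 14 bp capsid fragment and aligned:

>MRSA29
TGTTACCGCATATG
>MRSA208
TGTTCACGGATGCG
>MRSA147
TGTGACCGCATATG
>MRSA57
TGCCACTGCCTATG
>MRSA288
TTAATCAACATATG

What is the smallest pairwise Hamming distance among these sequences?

1

Pairwise Hamming distances:
  MRSA29 vs MRSA208: 5
  MRSA29 vs MRSA147: 1
  MRSA29 vs MRSA57: 4
  MRSA29 vs MRSA288: 6
  MRSA208 vs MRSA147: 6
  MRSA208 vs MRSA57: 9
  MRSA208 vs MRSA288: 10
  MRSA147 vs MRSA57: 4
  MRSA147 vs MRSA288: 6
  MRSA57 vs MRSA288: 7
The smallest is 1, between MRSA29 and MRSA147.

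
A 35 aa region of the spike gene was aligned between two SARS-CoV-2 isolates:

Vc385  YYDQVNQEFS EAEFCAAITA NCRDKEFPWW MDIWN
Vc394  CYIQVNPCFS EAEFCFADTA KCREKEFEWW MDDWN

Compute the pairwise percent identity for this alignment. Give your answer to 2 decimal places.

The sequences differ at positions 1 (Y/C), 3 (D/I), 7 (Q/P), 8 (E/C), 16 (A/F), 18 (I/D), 21 (N/K), 24 (D/E), 28 (P/E), 33 (I/D).
25 of the 35 sites match, so the percent identity is 25/35 × 100 = 71.43%.

71.43%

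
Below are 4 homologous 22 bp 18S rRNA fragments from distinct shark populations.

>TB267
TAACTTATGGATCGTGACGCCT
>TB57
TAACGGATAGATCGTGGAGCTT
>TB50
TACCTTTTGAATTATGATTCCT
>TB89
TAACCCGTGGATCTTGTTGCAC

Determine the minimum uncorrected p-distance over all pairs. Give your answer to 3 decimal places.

0.273

Pairwise Hamming distances:
  TB267 vs TB57: 6
  TB267 vs TB50: 7
  TB267 vs TB89: 8
  TB57 vs TB50: 12
  TB57 vs TB89: 9
  TB50 vs TB89: 11
The smallest is 6 mismatches, between TB267 and TB57; p = 6/22 = 0.273.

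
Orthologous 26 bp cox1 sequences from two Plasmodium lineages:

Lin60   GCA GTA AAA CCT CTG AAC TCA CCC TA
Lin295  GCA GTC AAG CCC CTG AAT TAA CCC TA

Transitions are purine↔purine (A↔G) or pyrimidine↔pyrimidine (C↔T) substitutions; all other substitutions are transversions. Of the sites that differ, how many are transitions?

Differing sites — 6:A/C (Tv); 9:A/G (Ti); 12:T/C (Ti); 18:C/T (Ti); 20:C/A (Tv).
Of the 5 differences, 3 transitions and 2 transversions, so the answer is 3.

3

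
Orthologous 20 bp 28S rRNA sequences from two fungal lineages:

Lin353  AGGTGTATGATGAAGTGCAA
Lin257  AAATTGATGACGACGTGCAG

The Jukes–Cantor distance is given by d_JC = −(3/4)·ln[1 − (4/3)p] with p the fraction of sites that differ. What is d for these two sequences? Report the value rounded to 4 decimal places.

0.4715

Differing sites — 2:G/A; 3:G/A; 5:G/T; 6:T/G; 11:T/C; 14:A/C; 20:A/G.
p = 7/20 = 0.350000.
d = −0.75 · ln(1 − (4/3)·0.350000) = −0.75 · ln(0.533333) = −0.75 · (-0.628609) = 0.4715.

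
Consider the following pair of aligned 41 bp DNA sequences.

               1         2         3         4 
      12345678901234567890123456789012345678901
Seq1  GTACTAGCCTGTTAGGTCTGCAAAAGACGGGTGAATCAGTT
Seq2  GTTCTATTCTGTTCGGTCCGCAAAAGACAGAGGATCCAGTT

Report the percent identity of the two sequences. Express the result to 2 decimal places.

75.61%

Mismatches occur at site 3 (A→T), site 7 (G→T), site 8 (C→T), site 14 (A→C), site 19 (T→C), site 29 (G→A), site 31 (G→A), site 32 (T→G), site 35 (A→T), site 36 (T→C).
31 of the 41 sites match, so the percent identity is 31/41 × 100 = 75.61%.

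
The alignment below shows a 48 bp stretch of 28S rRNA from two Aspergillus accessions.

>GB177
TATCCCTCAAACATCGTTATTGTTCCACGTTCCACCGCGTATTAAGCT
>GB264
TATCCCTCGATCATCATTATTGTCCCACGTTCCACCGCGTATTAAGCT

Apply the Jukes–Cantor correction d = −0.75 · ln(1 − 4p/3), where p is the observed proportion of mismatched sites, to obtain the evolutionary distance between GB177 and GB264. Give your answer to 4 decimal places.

The sequences differ at positions 9 (A/G), 11 (A/T), 16 (G/A), 24 (T/C).
p = 4/48 = 0.083333.
d = −0.75 · ln(1 − (4/3)·0.083333) = −0.75 · ln(0.888889) = −0.75 · (-0.117783) = 0.0883.

0.0883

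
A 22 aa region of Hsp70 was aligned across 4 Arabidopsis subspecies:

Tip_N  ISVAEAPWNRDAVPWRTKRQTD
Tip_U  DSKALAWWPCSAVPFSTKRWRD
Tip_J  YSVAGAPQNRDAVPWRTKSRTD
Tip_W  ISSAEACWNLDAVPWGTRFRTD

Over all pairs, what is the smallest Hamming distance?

5

Pairwise Hamming distances:
  Tip_N vs Tip_U: 11
  Tip_N vs Tip_J: 5
  Tip_N vs Tip_W: 7
  Tip_U vs Tip_J: 13
  Tip_U vs Tip_W: 13
  Tip_J vs Tip_W: 9
The smallest is 5, between Tip_N and Tip_J.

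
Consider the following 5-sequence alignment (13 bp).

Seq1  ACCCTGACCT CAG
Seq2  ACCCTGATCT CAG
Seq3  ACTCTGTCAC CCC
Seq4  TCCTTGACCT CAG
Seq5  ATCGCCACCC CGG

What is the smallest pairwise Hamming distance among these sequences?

Pairwise Hamming distances:
  Seq1 vs Seq2: 1
  Seq1 vs Seq3: 6
  Seq1 vs Seq4: 2
  Seq1 vs Seq5: 6
  Seq2 vs Seq3: 7
  Seq2 vs Seq4: 3
  Seq2 vs Seq5: 7
  Seq3 vs Seq4: 8
  Seq3 vs Seq5: 9
  Seq4 vs Seq5: 7
The smallest is 1, between Seq1 and Seq2.

1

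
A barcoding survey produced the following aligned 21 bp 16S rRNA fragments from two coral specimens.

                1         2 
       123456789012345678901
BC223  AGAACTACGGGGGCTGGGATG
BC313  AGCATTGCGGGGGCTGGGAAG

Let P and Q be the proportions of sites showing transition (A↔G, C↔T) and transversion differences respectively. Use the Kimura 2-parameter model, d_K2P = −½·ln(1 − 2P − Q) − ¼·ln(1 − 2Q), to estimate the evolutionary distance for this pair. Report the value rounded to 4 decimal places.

0.2211

Mismatches occur at site 3 (A/C, transversion), site 5 (C/T, transition), site 7 (A/G, transition), site 20 (T/A, transversion).
Of the 4 differences, 2 transitions and 2 transversions over 21 sites: P = 2/21 = 0.095238, Q = 2/21 = 0.095238.
d = −0.5·ln(0.714286) − 0.25·ln(0.809524) = −0.5·(-0.336472) − 0.25·(-0.211309) = 0.2211.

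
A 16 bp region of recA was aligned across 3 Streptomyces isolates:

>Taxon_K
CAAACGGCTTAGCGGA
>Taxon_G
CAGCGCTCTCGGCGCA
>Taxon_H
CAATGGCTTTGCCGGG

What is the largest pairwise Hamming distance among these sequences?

9

Pairwise Hamming distances:
  Taxon_K vs Taxon_G: 8
  Taxon_K vs Taxon_H: 7
  Taxon_G vs Taxon_H: 9
The largest is 9, between Taxon_G and Taxon_H.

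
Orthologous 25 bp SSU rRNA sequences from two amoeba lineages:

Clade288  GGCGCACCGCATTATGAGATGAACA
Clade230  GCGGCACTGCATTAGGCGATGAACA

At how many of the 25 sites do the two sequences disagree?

5

Differing sites — 2:G/C; 3:C/G; 8:C/T; 15:T/G; 17:A/C.
That gives 5 mismatches out of 25 aligned sites, so the Hamming distance is 5.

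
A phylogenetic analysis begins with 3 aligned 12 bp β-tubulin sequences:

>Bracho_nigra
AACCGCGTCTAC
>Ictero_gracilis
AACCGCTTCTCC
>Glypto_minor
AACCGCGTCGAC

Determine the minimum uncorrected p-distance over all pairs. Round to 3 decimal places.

Pairwise Hamming distances:
  Bracho_nigra vs Ictero_gracilis: 2
  Bracho_nigra vs Glypto_minor: 1
  Ictero_gracilis vs Glypto_minor: 3
The smallest is 1 mismatch, between Bracho_nigra and Glypto_minor; p = 1/12 = 0.083.

0.083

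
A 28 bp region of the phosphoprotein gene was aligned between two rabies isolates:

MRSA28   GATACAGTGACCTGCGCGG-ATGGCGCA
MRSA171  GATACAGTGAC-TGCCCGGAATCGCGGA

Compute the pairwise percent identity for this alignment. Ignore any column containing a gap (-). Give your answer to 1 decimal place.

88.5%

Excluding the 2 gap columns leaves 26 comparable sites.
Differing sites — 16:G/C; 23:G/C; 27:C/G.
23 of the 26 comparable sites match, so the percent identity is 23/26 × 100 = 88.5%.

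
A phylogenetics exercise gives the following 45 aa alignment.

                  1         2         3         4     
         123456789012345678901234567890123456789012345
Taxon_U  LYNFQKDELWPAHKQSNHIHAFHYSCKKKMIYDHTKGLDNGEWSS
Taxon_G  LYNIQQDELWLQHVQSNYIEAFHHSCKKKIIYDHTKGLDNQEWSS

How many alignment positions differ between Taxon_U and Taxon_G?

10

Mismatches occur at site 4 (F↔I), site 6 (K↔Q), site 11 (P↔L), site 12 (A↔Q), site 14 (K↔V), site 18 (H↔Y), site 20 (H↔E), site 24 (Y↔H), site 30 (M↔I), site 41 (G↔Q).
That gives 10 mismatches out of 45 aligned sites, so the Hamming distance is 10.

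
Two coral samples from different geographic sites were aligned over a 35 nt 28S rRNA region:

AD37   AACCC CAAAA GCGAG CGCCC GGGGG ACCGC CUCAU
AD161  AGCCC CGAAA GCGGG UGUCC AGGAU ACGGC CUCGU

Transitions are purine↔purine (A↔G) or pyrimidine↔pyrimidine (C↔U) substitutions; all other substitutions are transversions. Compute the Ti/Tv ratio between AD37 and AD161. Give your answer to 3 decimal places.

4.000

The sequences differ at positions 2 (A/G, transition), 7 (A/G, transition), 14 (A/G, transition), 16 (C/U, transition), 18 (C/U, transition), 21 (G/A, transition), 24 (G/A, transition), 25 (G/U, transversion), 28 (C/G, transversion), 34 (A/G, transition).
Of the 10 differences, 8 transitions and 2 transversions, so Ti/Tv = 8/2 = 4.000.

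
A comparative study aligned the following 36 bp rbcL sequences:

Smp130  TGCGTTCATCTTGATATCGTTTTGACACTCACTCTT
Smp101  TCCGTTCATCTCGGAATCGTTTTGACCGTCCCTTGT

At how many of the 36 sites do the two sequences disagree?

Mismatches occur at site 2 (G/C), site 12 (T/C), site 14 (A/G), site 15 (T/A), site 27 (A/C), site 28 (C/G), site 31 (A/C), site 34 (C/T), site 35 (T/G).
That gives 9 mismatches out of 36 aligned sites, so the Hamming distance is 9.

9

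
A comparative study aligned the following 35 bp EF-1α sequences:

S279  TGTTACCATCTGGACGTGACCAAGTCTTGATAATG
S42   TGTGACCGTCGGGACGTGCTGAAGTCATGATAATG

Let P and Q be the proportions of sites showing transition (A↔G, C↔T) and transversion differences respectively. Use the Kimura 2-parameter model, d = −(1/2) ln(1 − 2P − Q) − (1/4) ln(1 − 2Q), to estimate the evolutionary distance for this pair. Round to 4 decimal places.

The sequences differ at positions 4 (T/G, transversion), 8 (A/G, transition), 11 (T/G, transversion), 19 (A/C, transversion), 20 (C/T, transition), 21 (C/G, transversion), 27 (T/A, transversion).
Of the 7 differences, 2 transitions and 5 transversions over 35 sites: P = 2/35 = 0.057143, Q = 5/35 = 0.142857.
d = −0.5·ln(0.742857) − 0.25·ln(0.714286) = −0.5·(-0.297252) − 0.25·(-0.336472) = 0.2327.

0.2327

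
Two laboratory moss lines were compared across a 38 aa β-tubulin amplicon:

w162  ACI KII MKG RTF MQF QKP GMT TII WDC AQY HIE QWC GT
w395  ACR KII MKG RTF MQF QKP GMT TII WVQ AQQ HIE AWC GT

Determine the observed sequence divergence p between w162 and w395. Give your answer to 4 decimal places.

Mismatches occur at site 3 (I↔R), site 26 (D↔V), site 27 (C↔Q), site 30 (Y↔Q), site 34 (Q↔A).
There are 5 differences over 38 sites, so p = 5/38 = 0.1316.

0.1316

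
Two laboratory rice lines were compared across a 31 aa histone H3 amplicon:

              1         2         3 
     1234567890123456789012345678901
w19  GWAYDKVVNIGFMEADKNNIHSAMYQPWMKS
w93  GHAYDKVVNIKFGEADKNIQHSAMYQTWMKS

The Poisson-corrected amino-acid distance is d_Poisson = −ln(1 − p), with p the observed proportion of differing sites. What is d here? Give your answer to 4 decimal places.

0.2151

Mismatches occur at site 2 (W→H), site 11 (G→K), site 13 (M→G), site 19 (N→I), site 20 (I→Q), site 27 (P→T).
p = 6/31 = 0.193548.
d = −ln(1 − 0.193548) = −ln(0.806452) = 0.2151.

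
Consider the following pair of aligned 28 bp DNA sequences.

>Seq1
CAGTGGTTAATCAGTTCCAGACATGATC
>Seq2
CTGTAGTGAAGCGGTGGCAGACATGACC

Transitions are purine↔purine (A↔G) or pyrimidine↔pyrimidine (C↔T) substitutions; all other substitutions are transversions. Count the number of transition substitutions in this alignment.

The sequences differ at positions 2 (A/T, transversion), 5 (G/A, transition), 8 (T/G, transversion), 11 (T/G, transversion), 13 (A/G, transition), 16 (T/G, transversion), 17 (C/G, transversion), 27 (T/C, transition).
Of the 8 differences, 3 transitions and 5 transversions, so the answer is 3.

3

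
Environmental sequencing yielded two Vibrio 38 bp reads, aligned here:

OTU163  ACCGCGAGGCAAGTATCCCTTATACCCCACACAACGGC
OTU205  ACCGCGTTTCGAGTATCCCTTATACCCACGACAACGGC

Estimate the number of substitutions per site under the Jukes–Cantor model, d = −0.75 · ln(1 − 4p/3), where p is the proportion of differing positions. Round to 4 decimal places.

0.2114

The sequences differ at positions 7 (A/T), 8 (G/T), 9 (G/T), 11 (A/G), 28 (C/A), 29 (A/C), 30 (C/G).
p = 7/38 = 0.184211.
d = −0.75 · ln(1 − (4/3)·0.184211) = −0.75 · ln(0.754385) = −0.75 · (-0.281852) = 0.2114.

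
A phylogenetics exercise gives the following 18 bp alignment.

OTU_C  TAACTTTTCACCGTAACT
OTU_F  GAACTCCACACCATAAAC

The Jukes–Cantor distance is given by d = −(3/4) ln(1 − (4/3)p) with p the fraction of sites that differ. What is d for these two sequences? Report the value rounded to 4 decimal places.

0.5482

The sequences differ at positions 1 (T/G), 6 (T/C), 7 (T/C), 8 (T/A), 13 (G/A), 17 (C/A), 18 (T/C).
p = 7/18 = 0.388889.
d = −0.75 · ln(1 − (4/3)·0.388889) = −0.75 · ln(0.481481) = −0.75 · (-0.730889) = 0.5482.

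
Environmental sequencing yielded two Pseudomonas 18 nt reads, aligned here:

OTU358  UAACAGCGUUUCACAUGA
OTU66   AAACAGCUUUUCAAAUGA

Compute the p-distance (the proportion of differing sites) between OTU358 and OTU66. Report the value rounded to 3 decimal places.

0.167

Mismatches occur at site 1 (U/A), site 8 (G/U), site 14 (C/A).
There are 3 differences over 18 sites, so p = 3/18 = 0.167.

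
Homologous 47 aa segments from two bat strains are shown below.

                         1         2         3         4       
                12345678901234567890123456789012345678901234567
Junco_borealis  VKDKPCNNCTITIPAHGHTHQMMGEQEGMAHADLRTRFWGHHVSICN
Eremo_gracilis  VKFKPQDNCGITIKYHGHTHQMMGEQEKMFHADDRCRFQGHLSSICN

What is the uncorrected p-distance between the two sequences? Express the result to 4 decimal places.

0.2766

Differing sites — 3:D/F; 6:C/Q; 7:N/D; 10:T/G; 14:P/K; 15:A/Y; 28:G/K; 30:A/F; 34:L/D; 36:T/C; 39:W/Q; 42:H/L; 43:V/S.
There are 13 differences over 47 sites, so p = 13/47 = 0.2766.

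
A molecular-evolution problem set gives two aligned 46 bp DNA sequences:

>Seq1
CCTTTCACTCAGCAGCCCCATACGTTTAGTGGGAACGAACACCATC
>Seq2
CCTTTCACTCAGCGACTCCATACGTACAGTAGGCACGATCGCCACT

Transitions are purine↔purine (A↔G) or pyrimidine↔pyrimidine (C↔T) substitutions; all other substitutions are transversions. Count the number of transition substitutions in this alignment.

8

Differing sites — 14:A/G (Ti); 15:G/A (Ti); 17:C/T (Ti); 26:T/A (Tv); 27:T/C (Ti); 31:G/A (Ti); 34:A/C (Tv); 39:A/T (Tv); 41:A/G (Ti); 45:T/C (Ti); 46:C/T (Ti).
Of the 11 differences, 8 transitions and 3 transversions, so the answer is 8.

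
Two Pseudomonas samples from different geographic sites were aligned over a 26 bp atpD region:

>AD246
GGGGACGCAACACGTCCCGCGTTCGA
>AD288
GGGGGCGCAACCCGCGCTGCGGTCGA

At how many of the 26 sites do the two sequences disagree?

6

Mismatches occur at site 5 (A↔G), site 12 (A↔C), site 15 (T↔C), site 16 (C↔G), site 18 (C↔T), site 22 (T↔G).
That gives 6 mismatches out of 26 aligned sites, so the Hamming distance is 6.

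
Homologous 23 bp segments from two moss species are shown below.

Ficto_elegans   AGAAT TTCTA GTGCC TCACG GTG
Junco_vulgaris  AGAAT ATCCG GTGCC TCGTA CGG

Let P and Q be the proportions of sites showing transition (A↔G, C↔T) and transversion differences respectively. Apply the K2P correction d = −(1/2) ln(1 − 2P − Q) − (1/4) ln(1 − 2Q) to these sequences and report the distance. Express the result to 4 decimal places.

Mismatches occur at site 6 (T→A, transversion), site 9 (T→C, transition), site 10 (A→G, transition), site 18 (A→G, transition), site 19 (C→T, transition), site 20 (G→A, transition), site 21 (G→C, transversion), site 22 (T→G, transversion).
Of the 8 differences, 5 transitions and 3 transversions over 23 sites: P = 5/23 = 0.217391, Q = 3/23 = 0.130435.
d = −0.5·ln(0.434783) − 0.25·ln(0.739130) = −0.5·(-0.832908) − 0.25·(-0.302281) = 0.4920.

0.4920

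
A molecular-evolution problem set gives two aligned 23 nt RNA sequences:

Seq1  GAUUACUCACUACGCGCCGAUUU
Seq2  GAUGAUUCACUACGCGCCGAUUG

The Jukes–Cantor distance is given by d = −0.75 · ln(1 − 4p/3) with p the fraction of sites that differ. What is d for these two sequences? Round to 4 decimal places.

0.1433

Differing sites — 4:U/G; 6:C/U; 23:U/G.
p = 3/23 = 0.130435.
d = −0.75 · ln(1 − (4/3)·0.130435) = −0.75 · ln(0.826087) = −0.75 · (-0.191055) = 0.1433.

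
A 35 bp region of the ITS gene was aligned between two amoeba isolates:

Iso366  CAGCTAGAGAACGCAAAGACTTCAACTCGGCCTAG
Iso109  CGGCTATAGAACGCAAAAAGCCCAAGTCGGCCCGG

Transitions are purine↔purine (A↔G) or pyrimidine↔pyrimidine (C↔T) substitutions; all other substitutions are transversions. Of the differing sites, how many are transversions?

Mismatches occur at site 2 (A↔G, transition), site 7 (G↔T, transversion), site 18 (G↔A, transition), site 20 (C↔G, transversion), site 21 (T↔C, transition), site 22 (T↔C, transition), site 26 (C↔G, transversion), site 33 (T↔C, transition), site 34 (A↔G, transition).
Of the 9 differences, 6 transitions and 3 transversions, so the answer is 3.

3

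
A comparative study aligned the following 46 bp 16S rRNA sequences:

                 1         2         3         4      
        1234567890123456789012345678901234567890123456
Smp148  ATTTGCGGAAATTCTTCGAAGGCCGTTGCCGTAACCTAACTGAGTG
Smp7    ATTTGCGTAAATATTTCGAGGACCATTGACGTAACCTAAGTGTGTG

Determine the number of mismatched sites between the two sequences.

9

The sequences differ at positions 8 (G/T), 13 (T/A), 14 (C/T), 20 (A/G), 22 (G/A), 25 (G/A), 29 (C/A), 40 (C/G), 43 (A/T).
That gives 9 mismatches out of 46 aligned sites, so the Hamming distance is 9.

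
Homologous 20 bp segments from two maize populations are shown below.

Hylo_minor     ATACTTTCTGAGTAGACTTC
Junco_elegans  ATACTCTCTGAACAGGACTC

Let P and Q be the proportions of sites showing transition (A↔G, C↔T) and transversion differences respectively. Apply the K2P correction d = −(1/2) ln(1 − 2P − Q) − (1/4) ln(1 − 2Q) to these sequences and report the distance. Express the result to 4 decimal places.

Differing sites — 6:T/C (Ti); 12:G/A (Ti); 13:T/C (Ti); 16:A/G (Ti); 17:C/A (Tv); 18:T/C (Ti).
Of the 6 differences, 5 transitions and 1 transversion over 20 sites: P = 5/20 = 0.250000, Q = 1/20 = 0.050000.
d = −0.5·ln(0.450000) − 0.25·ln(0.900000) = −0.5·(-0.798508) − 0.25·(-0.105361) = 0.4256.

0.4256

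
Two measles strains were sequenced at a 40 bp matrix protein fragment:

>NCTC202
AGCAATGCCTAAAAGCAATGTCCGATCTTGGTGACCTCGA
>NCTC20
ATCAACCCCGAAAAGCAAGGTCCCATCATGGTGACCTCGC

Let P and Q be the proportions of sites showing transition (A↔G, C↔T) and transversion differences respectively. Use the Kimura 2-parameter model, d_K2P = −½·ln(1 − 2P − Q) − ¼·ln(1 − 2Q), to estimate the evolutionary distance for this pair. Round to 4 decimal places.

Differing sites — 2:G/T (Tv); 6:T/C (Ti); 7:G/C (Tv); 10:T/G (Tv); 19:T/G (Tv); 24:G/C (Tv); 28:T/A (Tv); 40:A/C (Tv).
Of the 8 differences, 1 transition and 7 transversions over 40 sites: P = 1/40 = 0.025000, Q = 7/40 = 0.175000.
d = −0.5·ln(0.775000) − 0.25·ln(0.650000) = −0.5·(-0.254892) − 0.25·(-0.430783) = 0.2351.

0.2351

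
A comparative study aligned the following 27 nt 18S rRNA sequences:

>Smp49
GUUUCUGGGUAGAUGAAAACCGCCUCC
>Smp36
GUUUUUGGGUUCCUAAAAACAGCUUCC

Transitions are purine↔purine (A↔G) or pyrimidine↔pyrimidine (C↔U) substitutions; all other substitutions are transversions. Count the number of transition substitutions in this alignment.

3

The sequences differ at positions 5 (C/U, transition), 11 (A/U, transversion), 12 (G/C, transversion), 13 (A/C, transversion), 15 (G/A, transition), 21 (C/A, transversion), 24 (C/U, transition).
Of the 7 differences, 3 transitions and 4 transversions, so the answer is 3.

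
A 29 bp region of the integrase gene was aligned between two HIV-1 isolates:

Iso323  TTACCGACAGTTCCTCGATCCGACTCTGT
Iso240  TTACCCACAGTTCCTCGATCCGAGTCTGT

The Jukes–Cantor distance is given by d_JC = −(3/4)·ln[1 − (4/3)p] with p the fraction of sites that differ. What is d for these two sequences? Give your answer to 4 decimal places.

Mismatches occur at site 6 (G→C), site 24 (C→G).
p = 2/29 = 0.068966.
d = −0.75 · ln(1 − (4/3)·0.068966) = −0.75 · ln(0.908045) = −0.75 · (-0.096461) = 0.0723.

0.0723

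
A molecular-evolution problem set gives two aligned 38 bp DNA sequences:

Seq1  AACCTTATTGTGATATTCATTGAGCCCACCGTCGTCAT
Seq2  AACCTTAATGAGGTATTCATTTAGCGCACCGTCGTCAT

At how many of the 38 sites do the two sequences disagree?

5

Mismatches occur at site 8 (T↔A), site 11 (T↔A), site 13 (A↔G), site 22 (G↔T), site 26 (C↔G).
That gives 5 mismatches out of 38 aligned sites, so the Hamming distance is 5.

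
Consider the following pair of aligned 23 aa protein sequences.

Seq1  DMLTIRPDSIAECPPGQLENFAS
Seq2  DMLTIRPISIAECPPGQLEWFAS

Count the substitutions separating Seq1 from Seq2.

The sequences differ at positions 8 (D/I), 20 (N/W).
That gives 2 mismatches out of 23 aligned sites, so the Hamming distance is 2.

2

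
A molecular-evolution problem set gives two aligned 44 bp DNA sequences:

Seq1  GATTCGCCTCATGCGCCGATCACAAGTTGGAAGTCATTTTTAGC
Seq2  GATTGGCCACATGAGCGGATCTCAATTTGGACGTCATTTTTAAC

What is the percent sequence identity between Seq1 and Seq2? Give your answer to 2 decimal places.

81.82%

Mismatches occur at site 5 (C/G), site 9 (T/A), site 14 (C/A), site 17 (C/G), site 22 (A/T), site 26 (G/T), site 32 (A/C), site 43 (G/A).
36 of the 44 sites match, so the percent identity is 36/44 × 100 = 81.82%.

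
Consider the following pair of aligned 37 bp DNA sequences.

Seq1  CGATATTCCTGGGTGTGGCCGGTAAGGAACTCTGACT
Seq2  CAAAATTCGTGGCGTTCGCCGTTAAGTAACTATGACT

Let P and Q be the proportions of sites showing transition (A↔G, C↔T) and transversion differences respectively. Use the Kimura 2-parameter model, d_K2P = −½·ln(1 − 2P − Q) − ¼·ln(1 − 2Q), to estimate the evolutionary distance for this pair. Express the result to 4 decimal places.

The sequences differ at positions 2 (G/A, transition), 4 (T/A, transversion), 9 (C/G, transversion), 13 (G/C, transversion), 14 (T/G, transversion), 15 (G/T, transversion), 17 (G/C, transversion), 22 (G/T, transversion), 27 (G/T, transversion), 32 (C/A, transversion).
Of the 10 differences, 1 transition and 9 transversions over 37 sites: P = 1/37 = 0.027027, Q = 9/37 = 0.243243.
d = −0.5·ln(0.702703) − 0.25·ln(0.513514) = −0.5·(-0.352821) − 0.25·(-0.666478) = 0.3430.

0.3430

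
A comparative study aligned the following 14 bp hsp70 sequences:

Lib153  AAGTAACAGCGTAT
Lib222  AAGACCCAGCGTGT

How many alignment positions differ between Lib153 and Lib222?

Mismatches occur at site 4 (T↔A), site 5 (A↔C), site 6 (A↔C), site 13 (A↔G).
That gives 4 mismatches out of 14 aligned sites, so the Hamming distance is 4.

4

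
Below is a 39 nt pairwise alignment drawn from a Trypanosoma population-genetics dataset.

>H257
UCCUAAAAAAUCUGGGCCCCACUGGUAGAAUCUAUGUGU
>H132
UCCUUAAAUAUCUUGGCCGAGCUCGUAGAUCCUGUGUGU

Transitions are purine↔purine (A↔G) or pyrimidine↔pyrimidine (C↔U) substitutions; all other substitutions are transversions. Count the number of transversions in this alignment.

7

The sequences differ at positions 5 (A/U, transversion), 9 (A/U, transversion), 14 (G/U, transversion), 19 (C/G, transversion), 20 (C/A, transversion), 21 (A/G, transition), 24 (G/C, transversion), 30 (A/U, transversion), 31 (U/C, transition), 34 (A/G, transition).
Of the 10 differences, 3 transitions and 7 transversions, so the answer is 7.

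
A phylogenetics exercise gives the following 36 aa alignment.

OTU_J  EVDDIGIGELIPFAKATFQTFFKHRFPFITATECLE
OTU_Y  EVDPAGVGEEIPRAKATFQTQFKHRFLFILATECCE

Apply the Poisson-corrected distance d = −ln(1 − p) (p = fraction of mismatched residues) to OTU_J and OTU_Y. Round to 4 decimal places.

The sequences differ at positions 4 (D/P), 5 (I/A), 7 (I/V), 10 (L/E), 13 (F/R), 21 (F/Q), 27 (P/L), 30 (T/L), 35 (L/C).
p = 9/36 = 0.250000.
d = −ln(1 − 0.250000) = −ln(0.750000) = 0.2877.

0.2877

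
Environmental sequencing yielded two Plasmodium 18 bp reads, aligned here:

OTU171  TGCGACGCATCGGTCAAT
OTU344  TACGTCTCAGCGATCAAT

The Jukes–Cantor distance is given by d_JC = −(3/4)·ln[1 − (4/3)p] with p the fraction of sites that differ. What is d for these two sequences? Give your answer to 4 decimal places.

Mismatches occur at site 2 (G→A), site 5 (A→T), site 7 (G→T), site 10 (T→G), site 13 (G→A).
p = 5/18 = 0.277778.
d = −0.75 · ln(1 − (4/3)·0.277778) = −0.75 · ln(0.629629) = −0.75 · (-0.462625) = 0.3470.

0.3470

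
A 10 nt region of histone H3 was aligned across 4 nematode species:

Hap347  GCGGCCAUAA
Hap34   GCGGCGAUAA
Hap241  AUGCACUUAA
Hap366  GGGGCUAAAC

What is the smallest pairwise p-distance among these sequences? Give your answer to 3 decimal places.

Pairwise Hamming distances:
  Hap347 vs Hap34: 1
  Hap347 vs Hap241: 5
  Hap347 vs Hap366: 4
  Hap34 vs Hap241: 6
  Hap34 vs Hap366: 4
  Hap241 vs Hap366: 8
The smallest is 1 mismatch, between Hap347 and Hap34; p = 1/10 = 0.100.

0.100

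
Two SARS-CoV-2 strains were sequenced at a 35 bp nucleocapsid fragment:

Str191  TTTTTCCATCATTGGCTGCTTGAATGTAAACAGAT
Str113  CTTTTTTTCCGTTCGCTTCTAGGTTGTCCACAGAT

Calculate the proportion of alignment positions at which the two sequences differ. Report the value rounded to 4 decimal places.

0.3714

The sequences differ at positions 1 (T/C), 6 (C/T), 7 (C/T), 8 (A/T), 9 (T/C), 11 (A/G), 14 (G/C), 18 (G/T), 21 (T/A), 23 (A/G), 24 (A/T), 28 (A/C), 29 (A/C).
There are 13 differences over 35 sites, so p = 13/35 = 0.3714.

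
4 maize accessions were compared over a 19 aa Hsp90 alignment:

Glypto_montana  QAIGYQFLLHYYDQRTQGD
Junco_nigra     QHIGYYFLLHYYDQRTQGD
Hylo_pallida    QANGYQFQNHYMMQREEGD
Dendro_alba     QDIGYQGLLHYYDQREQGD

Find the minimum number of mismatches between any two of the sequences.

Pairwise Hamming distances:
  Glypto_montana vs Junco_nigra: 2
  Glypto_montana vs Hylo_pallida: 7
  Glypto_montana vs Dendro_alba: 3
  Junco_nigra vs Hylo_pallida: 9
  Junco_nigra vs Dendro_alba: 4
  Hylo_pallida vs Dendro_alba: 8
The smallest is 2, between Glypto_montana and Junco_nigra.

2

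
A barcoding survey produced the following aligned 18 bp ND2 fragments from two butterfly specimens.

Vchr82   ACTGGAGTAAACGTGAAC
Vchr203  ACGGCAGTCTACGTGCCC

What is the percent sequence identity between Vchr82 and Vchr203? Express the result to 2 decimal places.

66.67%

Differing sites — 3:T/G; 5:G/C; 9:A/C; 10:A/T; 16:A/C; 17:A/C.
12 of the 18 sites match, so the percent identity is 12/18 × 100 = 66.67%.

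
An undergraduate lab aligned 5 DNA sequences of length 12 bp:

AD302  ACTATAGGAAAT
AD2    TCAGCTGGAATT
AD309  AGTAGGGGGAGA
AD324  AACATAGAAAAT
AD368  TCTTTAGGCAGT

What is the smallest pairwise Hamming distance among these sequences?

3

Pairwise Hamming distances:
  AD302 vs AD2: 6
  AD302 vs AD309: 6
  AD302 vs AD324: 3
  AD302 vs AD368: 4
  AD2 vs AD309: 9
  AD2 vs AD324: 8
  AD2 vs AD368: 6
  AD309 vs AD324: 8
  AD309 vs AD368: 7
  AD324 vs AD368: 7
The smallest is 3, between AD302 and AD324.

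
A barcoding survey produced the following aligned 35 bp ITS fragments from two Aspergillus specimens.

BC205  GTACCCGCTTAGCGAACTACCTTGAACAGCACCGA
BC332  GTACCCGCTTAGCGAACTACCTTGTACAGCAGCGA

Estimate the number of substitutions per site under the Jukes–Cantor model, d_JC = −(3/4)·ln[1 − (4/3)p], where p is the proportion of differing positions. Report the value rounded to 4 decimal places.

The sequences differ at positions 25 (A/T), 32 (C/G).
p = 2/35 = 0.057143.
d = −0.75 · ln(1 − (4/3)·0.057143) = −0.75 · ln(0.923809) = −0.75 · (-0.079250) = 0.0594.

0.0594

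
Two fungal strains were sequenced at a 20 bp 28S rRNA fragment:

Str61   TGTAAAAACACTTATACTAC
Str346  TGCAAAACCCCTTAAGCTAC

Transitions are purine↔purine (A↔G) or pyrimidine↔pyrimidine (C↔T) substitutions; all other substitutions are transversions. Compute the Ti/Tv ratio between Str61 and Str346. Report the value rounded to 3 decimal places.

0.667

The sequences differ at positions 3 (T/C, transition), 8 (A/C, transversion), 10 (A/C, transversion), 15 (T/A, transversion), 16 (A/G, transition).
Of the 5 differences, 2 transitions and 3 transversions, so Ti/Tv = 2/3 = 0.667.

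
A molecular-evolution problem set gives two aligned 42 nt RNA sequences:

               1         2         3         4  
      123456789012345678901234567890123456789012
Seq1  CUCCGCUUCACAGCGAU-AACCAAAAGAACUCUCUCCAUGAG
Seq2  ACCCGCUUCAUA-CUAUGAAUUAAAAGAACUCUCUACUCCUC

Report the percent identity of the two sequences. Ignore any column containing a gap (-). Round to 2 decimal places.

Excluding the 2 gap columns leaves 40 comparable sites.
Differing sites — 1:C/A; 2:U/C; 11:C/U; 15:G/U; 21:C/U; 22:C/U; 36:C/A; 38:A/U; 39:U/C; 40:G/C; 41:A/U; 42:G/C.
28 of the 40 comparable sites match, so the percent identity is 28/40 × 100 = 70.00%.

70.00%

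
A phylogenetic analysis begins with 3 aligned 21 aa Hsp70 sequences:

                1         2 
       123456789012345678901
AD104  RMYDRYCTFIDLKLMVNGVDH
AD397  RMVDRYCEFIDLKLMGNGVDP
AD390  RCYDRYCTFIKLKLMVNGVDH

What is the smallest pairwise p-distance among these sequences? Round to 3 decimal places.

0.095

Pairwise Hamming distances:
  AD104 vs AD397: 4
  AD104 vs AD390: 2
  AD397 vs AD390: 6
The smallest is 2 mismatches, between AD104 and AD390; p = 2/21 = 0.095.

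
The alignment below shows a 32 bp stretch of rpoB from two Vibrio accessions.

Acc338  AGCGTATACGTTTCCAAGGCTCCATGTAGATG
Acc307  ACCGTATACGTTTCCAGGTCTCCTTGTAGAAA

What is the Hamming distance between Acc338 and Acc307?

Differing sites — 2:G/C; 17:A/G; 19:G/T; 24:A/T; 31:T/A; 32:G/A.
That gives 6 mismatches out of 32 aligned sites, so the Hamming distance is 6.

6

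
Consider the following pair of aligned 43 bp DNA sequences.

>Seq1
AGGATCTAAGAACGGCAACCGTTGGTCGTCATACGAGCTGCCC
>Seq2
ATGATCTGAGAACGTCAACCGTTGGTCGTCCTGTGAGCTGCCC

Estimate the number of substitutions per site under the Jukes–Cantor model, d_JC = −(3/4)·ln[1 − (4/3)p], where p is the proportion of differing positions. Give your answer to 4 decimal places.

0.1544

The sequences differ at positions 2 (G/T), 8 (A/G), 15 (G/T), 31 (A/C), 33 (A/G), 34 (C/T).
p = 6/43 = 0.139535.
d = −0.75 · ln(1 − (4/3)·0.139535) = −0.75 · ln(0.813953) = −0.75 · (-0.205853) = 0.1544.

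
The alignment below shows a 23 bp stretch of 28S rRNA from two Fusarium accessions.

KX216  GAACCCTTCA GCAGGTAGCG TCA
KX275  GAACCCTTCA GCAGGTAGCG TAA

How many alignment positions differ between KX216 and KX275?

A single mismatch occurs at site 22 (C↔A).
That gives 1 mismatch out of 23 aligned sites, so the Hamming distance is 1.

1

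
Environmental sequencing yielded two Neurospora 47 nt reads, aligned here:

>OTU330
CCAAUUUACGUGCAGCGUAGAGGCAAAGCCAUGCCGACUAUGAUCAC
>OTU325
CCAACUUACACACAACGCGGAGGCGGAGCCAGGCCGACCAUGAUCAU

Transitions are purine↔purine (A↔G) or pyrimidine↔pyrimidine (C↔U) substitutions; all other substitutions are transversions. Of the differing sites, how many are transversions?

1

The sequences differ at positions 5 (U/C, transition), 10 (G/A, transition), 11 (U/C, transition), 12 (G/A, transition), 15 (G/A, transition), 18 (U/C, transition), 19 (A/G, transition), 25 (A/G, transition), 26 (A/G, transition), 32 (U/G, transversion), 39 (U/C, transition), 47 (C/U, transition).
Of the 12 differences, 11 transitions and 1 transversion, so the answer is 1.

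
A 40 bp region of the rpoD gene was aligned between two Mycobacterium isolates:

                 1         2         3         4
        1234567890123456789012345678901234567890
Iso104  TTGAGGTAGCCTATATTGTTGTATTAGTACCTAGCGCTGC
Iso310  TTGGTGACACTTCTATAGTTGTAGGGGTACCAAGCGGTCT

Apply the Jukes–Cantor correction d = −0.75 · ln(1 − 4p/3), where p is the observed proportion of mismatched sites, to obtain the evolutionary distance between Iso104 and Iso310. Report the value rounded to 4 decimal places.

Mismatches occur at site 4 (A↔G), site 5 (G↔T), site 7 (T↔A), site 8 (A↔C), site 9 (G↔A), site 11 (C↔T), site 13 (A↔C), site 17 (T↔A), site 24 (T↔G), site 25 (T↔G), site 26 (A↔G), site 32 (T↔A), site 37 (C↔G), site 39 (G↔C), site 40 (C↔T).
p = 15/40 = 0.375000.
d = −0.75 · ln(1 − (4/3)·0.375000) = −0.75 · ln(0.500000) = −0.75 · (-0.693147) = 0.5199.

0.5199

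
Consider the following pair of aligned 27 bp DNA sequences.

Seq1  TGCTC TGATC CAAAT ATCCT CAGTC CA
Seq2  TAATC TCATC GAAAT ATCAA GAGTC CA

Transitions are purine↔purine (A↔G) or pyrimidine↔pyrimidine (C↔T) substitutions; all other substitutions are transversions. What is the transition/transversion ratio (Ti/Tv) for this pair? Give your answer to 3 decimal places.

0.167

The sequences differ at positions 2 (G/A, transition), 3 (C/A, transversion), 7 (G/C, transversion), 11 (C/G, transversion), 19 (C/A, transversion), 20 (T/A, transversion), 21 (C/G, transversion).
Of the 7 differences, 1 transition and 6 transversions, so Ti/Tv = 1/6 = 0.167.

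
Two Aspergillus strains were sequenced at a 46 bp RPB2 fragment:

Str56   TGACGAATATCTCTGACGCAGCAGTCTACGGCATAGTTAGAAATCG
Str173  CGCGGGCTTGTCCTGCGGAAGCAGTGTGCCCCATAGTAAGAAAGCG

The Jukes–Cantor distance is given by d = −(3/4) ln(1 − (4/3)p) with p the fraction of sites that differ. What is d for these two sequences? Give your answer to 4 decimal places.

Differing sites — 1:T/C; 3:A/C; 4:C/G; 6:A/G; 7:A/C; 9:A/T; 10:T/G; 11:C/T; 12:T/C; 16:A/C; 17:C/G; 19:C/A; 26:C/G; 28:A/G; 30:G/C; 31:G/C; 38:T/A; 44:T/G.
p = 18/46 = 0.391304.
d = −0.75 · ln(1 − (4/3)·0.391304) = −0.75 · ln(0.478261) = −0.75 · (-0.737599) = 0.5532.

0.5532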